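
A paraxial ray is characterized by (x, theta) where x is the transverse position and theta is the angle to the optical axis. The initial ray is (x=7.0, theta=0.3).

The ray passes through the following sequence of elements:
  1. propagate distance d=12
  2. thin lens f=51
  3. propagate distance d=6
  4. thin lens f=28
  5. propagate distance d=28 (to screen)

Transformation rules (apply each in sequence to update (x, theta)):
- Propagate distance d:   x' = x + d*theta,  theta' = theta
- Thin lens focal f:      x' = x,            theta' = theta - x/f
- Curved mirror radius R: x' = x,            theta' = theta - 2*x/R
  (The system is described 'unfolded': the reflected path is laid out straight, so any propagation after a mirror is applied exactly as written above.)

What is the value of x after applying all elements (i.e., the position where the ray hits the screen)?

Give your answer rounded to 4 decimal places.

Answer: 2.5804

Derivation:
Initial: x=7.0000 theta=0.3000
After 1 (propagate distance d=12): x=10.6000 theta=0.3000
After 2 (thin lens f=51): x=10.6000 theta=47/510 (≈0.0922)
After 3 (propagate distance d=6): x=948/85 (≈11.1529) theta=47/510 (≈0.0922)
After 4 (thin lens f=28): x=948/85 (≈11.1529) theta=-1093/3570 (≈-0.3062)
After 5 (propagate distance d=28 (to screen)): x=658/255 (≈2.5804) theta=-1093/3570 (≈-0.3062)
Rounded to 4 decimal places: x = 2.5804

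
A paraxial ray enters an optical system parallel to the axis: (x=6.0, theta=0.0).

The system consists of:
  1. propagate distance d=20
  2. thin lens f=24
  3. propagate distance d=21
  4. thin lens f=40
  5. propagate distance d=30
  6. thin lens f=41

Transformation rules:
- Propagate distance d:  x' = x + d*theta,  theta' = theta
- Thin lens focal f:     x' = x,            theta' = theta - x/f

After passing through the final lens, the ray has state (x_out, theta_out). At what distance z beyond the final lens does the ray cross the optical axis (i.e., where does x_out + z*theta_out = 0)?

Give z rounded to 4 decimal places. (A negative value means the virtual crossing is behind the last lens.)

Answer: -80.8938

Derivation:
Initial: x=6.0000 theta=0.0000
After 1 (propagate distance d=20): x=6.0000 theta=0.0000
After 2 (thin lens f=24): x=6.0000 theta=-0.2500
After 3 (propagate distance d=21): x=0.7500 theta=-0.2500
After 4 (thin lens f=40): x=0.7500 theta=-43/160 (≈-0.2688)
After 5 (propagate distance d=30): x=-7.3125 theta=-43/160 (≈-0.2688)
After 6 (thin lens f=41): x=-7.3125 theta=-593/6560 (≈-0.0904)
z_focus = -x_out/theta_out = -(-7.3125)/(-593/6560) = -47970/593 ≈ -80.8938
Rounded to 4 decimal places: z = -80.8938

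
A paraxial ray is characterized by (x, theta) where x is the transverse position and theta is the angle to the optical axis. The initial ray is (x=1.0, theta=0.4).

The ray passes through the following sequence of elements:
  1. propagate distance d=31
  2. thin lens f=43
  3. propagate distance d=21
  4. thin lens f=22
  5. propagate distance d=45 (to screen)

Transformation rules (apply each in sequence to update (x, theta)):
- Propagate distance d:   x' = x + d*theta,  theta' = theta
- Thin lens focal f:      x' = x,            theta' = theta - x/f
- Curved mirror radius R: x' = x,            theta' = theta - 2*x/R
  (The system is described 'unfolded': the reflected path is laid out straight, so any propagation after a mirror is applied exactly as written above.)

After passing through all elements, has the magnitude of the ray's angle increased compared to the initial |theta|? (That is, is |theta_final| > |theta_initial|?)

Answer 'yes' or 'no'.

Answer: yes

Derivation:
Initial: x=1.0000 theta=0.4000
After 1 (propagate distance d=31): x=13.4000 theta=0.4000
After 2 (thin lens f=43): x=13.4000 theta=19/215 (≈0.0884)
After 3 (propagate distance d=21): x=656/43 (≈15.2558) theta=19/215 (≈0.0884)
After 4 (thin lens f=22): x=656/43 (≈15.2558) theta=-1431/2365 (≈-0.6051)
After 5 (propagate distance d=45 (to screen)): x=-5663/473 (≈-11.9725) theta=-1431/2365 (≈-0.6051)
|theta_initial|=0.4000 |theta_final|=1431/2365 (≈0.6051) -> increased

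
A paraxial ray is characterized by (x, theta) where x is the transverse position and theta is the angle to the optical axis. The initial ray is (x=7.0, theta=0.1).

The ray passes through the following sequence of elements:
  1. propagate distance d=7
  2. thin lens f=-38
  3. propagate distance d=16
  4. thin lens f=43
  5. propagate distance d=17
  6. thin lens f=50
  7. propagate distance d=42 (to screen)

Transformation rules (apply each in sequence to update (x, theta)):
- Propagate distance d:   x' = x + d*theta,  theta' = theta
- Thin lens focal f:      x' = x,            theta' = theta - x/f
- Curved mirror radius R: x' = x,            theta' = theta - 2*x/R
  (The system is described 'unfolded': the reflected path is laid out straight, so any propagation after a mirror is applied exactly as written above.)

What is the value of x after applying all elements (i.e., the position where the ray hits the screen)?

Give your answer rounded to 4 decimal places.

Initial: x=7.0000 theta=0.1000
After 1 (propagate distance d=7): x=7.7000 theta=0.1000
After 2 (thin lens f=-38): x=7.7000 theta=23/76 (≈0.3026)
After 3 (propagate distance d=16): x=2383/190 (≈12.5421) theta=23/76 (≈0.3026)
After 4 (thin lens f=43): x=2383/190 (≈12.5421) theta=179/16340 (≈0.0110)
After 5 (propagate distance d=17): x=207981/16340 (≈12.7283) theta=179/16340 (≈0.0110)
After 6 (thin lens f=50): x=207981/16340 (≈12.7283) theta=-199031/817000 (≈-0.2436)
After 7 (propagate distance d=42 (to screen)): x=11859/4750 (≈2.4966) theta=-199031/817000 (≈-0.2436)
Rounded to 4 decimal places: x = 2.4966

Answer: 2.4966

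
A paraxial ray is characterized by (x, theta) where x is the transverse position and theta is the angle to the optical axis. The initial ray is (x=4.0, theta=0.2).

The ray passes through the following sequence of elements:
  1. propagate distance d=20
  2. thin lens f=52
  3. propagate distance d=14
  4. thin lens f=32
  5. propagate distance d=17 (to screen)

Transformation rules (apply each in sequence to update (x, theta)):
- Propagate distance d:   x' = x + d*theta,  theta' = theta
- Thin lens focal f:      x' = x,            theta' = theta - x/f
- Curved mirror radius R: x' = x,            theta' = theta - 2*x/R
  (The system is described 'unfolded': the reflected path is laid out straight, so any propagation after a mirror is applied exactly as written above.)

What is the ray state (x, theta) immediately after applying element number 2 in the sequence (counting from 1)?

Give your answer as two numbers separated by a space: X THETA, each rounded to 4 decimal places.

Answer: 8.0000 0.0462

Derivation:
Initial: x=4.0000 theta=0.2000
After 1 (propagate distance d=20): x=8.0000 theta=0.2000
After 2 (thin lens f=52): x=8.0000 theta=3/65 (≈0.0462)
Rounded to 4 decimal places: x = 8.0000, theta = 0.0462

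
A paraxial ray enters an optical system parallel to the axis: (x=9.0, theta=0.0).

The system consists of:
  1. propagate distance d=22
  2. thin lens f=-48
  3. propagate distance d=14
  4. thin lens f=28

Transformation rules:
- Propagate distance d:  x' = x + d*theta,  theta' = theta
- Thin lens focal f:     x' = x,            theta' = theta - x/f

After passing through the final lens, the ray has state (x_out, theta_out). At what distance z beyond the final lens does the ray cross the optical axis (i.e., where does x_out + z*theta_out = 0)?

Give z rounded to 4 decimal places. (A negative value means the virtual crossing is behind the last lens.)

Initial: x=9.0000 theta=0.0000
After 1 (propagate distance d=22): x=9.0000 theta=0.0000
After 2 (thin lens f=-48): x=9.0000 theta=0.1875
After 3 (propagate distance d=14): x=11.6250 theta=0.1875
After 4 (thin lens f=28): x=11.6250 theta=-51/224 (≈-0.2277)
z_focus = -x_out/theta_out = -(11.6250)/(-51/224) = 868/17 ≈ 51.0588
Rounded to 4 decimal places: z = 51.0588

Answer: 51.0588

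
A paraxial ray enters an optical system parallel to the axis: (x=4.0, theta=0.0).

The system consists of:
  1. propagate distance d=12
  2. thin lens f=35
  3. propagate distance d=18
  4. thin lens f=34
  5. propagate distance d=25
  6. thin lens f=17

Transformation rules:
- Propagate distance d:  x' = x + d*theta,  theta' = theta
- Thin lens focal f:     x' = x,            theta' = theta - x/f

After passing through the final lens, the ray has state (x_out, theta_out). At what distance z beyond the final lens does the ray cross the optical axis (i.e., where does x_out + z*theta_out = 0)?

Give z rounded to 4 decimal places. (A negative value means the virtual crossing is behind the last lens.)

Answer: -69.7000

Derivation:
Initial: x=4.0000 theta=0.0000
After 1 (propagate distance d=12): x=4.0000 theta=0.0000
After 2 (thin lens f=35): x=4.0000 theta=-4/35 (≈-0.1143)
After 3 (propagate distance d=18): x=68/35 (≈1.9429) theta=-4/35 (≈-0.1143)
After 4 (thin lens f=34): x=68/35 (≈1.9429) theta=-6/35 (≈-0.1714)
After 5 (propagate distance d=25): x=-82/35 (≈-2.3429) theta=-6/35 (≈-0.1714)
After 6 (thin lens f=17): x=-82/35 (≈-2.3429) theta=-4/119 (≈-0.0336)
z_focus = -x_out/theta_out = -(-82/35)/(-4/119) = -69.7000
Rounded to 4 decimal places: z = -69.7000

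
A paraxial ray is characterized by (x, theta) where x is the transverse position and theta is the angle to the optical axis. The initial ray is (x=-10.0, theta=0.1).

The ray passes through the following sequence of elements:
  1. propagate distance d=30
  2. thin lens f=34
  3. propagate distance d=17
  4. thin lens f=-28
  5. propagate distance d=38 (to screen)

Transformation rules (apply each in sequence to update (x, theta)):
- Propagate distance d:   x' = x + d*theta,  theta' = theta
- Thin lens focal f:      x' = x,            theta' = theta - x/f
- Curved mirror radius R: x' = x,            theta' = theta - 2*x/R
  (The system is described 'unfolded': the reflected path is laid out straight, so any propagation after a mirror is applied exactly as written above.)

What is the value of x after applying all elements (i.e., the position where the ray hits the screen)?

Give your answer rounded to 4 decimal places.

Answer: 7.3807

Derivation:
Initial: x=-10.0000 theta=0.1000
After 1 (propagate distance d=30): x=-7.0000 theta=0.1000
After 2 (thin lens f=34): x=-7.0000 theta=26/85 (≈0.3059)
After 3 (propagate distance d=17): x=-1.8000 theta=26/85 (≈0.3059)
After 4 (thin lens f=-28): x=-1.8000 theta=115/476 (≈0.2416)
After 5 (propagate distance d=38 (to screen)): x=8783/1190 (≈7.3807) theta=115/476 (≈0.2416)
Rounded to 4 decimal places: x = 7.3807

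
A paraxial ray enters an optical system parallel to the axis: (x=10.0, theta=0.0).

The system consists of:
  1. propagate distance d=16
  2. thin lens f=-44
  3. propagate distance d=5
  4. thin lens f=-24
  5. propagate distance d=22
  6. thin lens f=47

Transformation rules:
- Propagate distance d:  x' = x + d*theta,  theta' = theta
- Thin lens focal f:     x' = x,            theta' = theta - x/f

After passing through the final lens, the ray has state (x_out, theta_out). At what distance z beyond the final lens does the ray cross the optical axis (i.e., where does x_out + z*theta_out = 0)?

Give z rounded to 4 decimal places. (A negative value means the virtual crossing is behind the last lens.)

Initial: x=10.0000 theta=0.0000
After 1 (propagate distance d=16): x=10.0000 theta=0.0000
After 2 (thin lens f=-44): x=10.0000 theta=5/22 (≈0.2273)
After 3 (propagate distance d=5): x=245/22 (≈11.1364) theta=5/22 (≈0.2273)
After 4 (thin lens f=-24): x=245/22 (≈11.1364) theta=365/528 (≈0.6913)
After 5 (propagate distance d=22): x=6955/264 (≈26.3447) theta=365/528 (≈0.6913)
After 6 (thin lens f=47): x=6955/264 (≈26.3447) theta=295/2256 (≈0.1308)
z_focus = -x_out/theta_out = -(6955/264)/(295/2256) = -130754/649 ≈ -201.4700
Rounded to 4 decimal places: z = -201.4700

Answer: -201.4700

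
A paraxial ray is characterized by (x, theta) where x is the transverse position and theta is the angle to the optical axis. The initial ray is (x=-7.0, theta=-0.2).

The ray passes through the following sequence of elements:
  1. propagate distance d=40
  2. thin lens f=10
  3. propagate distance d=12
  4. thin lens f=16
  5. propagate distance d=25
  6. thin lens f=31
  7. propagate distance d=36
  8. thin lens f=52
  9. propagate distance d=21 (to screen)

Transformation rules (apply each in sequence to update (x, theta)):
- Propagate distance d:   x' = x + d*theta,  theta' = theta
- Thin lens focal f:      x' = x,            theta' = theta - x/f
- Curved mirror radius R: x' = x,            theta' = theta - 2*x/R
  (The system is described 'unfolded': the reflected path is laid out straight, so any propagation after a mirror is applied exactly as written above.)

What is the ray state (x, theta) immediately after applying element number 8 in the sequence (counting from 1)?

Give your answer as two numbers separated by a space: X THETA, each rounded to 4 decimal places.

Initial: x=-7.0000 theta=-0.2000
After 1 (propagate distance d=40): x=-15.0000 theta=-0.2000
After 2 (thin lens f=10): x=-15.0000 theta=1.3000
After 3 (propagate distance d=12): x=0.6000 theta=1.3000
After 4 (thin lens f=16): x=0.6000 theta=1.2625
After 5 (propagate distance d=25): x=32.1625 theta=1.2625
After 6 (thin lens f=31): x=32.1625 theta=0.2250
After 7 (propagate distance d=36): x=40.2625 theta=0.2250
After 8 (thin lens f=52): x=40.2625 theta=-457/832 (≈-0.5493)
Rounded to 4 decimal places: x = 40.2625, theta = -0.5493

Answer: 40.2625 -0.5493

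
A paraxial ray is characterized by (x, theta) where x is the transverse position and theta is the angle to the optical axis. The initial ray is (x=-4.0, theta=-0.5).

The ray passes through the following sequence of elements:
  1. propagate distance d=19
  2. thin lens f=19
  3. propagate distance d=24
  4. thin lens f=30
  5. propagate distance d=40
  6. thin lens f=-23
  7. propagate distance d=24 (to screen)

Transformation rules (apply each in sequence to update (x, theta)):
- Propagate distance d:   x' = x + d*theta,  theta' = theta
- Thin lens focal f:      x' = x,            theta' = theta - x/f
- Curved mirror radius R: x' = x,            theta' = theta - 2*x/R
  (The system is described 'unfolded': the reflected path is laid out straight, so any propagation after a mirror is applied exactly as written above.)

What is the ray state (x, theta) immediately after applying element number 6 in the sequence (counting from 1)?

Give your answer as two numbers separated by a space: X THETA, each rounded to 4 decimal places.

Answer: 11.2368 0.9807

Derivation:
Initial: x=-4.0000 theta=-0.5000
After 1 (propagate distance d=19): x=-13.5000 theta=-0.5000
After 2 (thin lens f=19): x=-13.5000 theta=4/19 (≈0.2105)
After 3 (propagate distance d=24): x=-321/38 (≈-8.4474) theta=4/19 (≈0.2105)
After 4 (thin lens f=30): x=-321/38 (≈-8.4474) theta=187/380 (≈0.4921)
After 5 (propagate distance d=40): x=427/38 (≈11.2368) theta=187/380 (≈0.4921)
After 6 (thin lens f=-23): x=427/38 (≈11.2368) theta=8571/8740 (≈0.9807)
Rounded to 4 decimal places: x = 11.2368, theta = 0.9807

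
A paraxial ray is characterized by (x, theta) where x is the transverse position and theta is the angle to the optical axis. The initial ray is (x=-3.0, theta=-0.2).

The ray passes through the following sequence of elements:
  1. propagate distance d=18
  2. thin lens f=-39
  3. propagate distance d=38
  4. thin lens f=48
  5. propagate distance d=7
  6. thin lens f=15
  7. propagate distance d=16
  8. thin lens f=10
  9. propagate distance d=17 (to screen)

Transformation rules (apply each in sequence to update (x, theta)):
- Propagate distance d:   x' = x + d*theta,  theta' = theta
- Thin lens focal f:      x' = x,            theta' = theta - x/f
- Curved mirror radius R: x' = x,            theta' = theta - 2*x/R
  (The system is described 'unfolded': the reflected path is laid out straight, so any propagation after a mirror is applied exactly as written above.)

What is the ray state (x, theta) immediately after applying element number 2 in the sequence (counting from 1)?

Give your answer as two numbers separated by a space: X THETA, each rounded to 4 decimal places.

Initial: x=-3.0000 theta=-0.2000
After 1 (propagate distance d=18): x=-6.6000 theta=-0.2000
After 2 (thin lens f=-39): x=-6.6000 theta=-24/65 (≈-0.3692)
Rounded to 4 decimal places: x = -6.6000, theta = -0.3692

Answer: -6.6000 -0.3692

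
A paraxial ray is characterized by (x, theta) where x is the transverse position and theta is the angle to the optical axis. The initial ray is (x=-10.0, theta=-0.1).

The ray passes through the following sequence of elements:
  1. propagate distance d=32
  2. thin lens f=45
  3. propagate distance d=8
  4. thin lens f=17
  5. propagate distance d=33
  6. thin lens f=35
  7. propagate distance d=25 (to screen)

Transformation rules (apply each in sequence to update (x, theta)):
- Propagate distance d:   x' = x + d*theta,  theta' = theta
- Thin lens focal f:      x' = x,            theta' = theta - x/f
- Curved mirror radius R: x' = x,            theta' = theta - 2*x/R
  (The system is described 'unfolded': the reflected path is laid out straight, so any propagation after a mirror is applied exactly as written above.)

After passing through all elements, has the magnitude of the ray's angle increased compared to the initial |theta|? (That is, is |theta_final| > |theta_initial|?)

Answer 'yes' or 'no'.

Initial: x=-10.0000 theta=-0.1000
After 1 (propagate distance d=32): x=-13.2000 theta=-0.1000
After 2 (thin lens f=45): x=-13.2000 theta=29/150 (≈0.1933)
After 3 (propagate distance d=8): x=-874/75 (≈-11.6533) theta=29/150 (≈0.1933)
After 4 (thin lens f=17): x=-874/75 (≈-11.6533) theta=747/850 (≈0.8788)
After 5 (propagate distance d=33): x=44237/2550 (≈17.3478) theta=747/850 (≈0.8788)
After 6 (thin lens f=35): x=44237/2550 (≈17.3478) theta=17099/44625 (≈0.3832)
After 7 (propagate distance d=25 (to screen)): x=480649/17850 (≈26.9271) theta=17099/44625 (≈0.3832)
|theta_initial|=0.1000 |theta_final|=17099/44625 (≈0.3832) -> increased

Answer: yes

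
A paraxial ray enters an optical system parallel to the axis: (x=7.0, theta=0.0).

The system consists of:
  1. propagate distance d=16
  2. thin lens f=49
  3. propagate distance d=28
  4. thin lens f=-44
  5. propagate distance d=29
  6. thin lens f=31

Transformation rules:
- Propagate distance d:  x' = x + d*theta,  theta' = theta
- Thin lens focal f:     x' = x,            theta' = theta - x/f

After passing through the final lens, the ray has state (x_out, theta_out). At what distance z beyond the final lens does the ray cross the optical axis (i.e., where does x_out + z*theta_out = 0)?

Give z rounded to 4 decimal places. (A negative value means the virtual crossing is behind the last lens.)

Initial: x=7.0000 theta=0.0000
After 1 (propagate distance d=16): x=7.0000 theta=0.0000
After 2 (thin lens f=49): x=7.0000 theta=-1/7 (≈-0.1429)
After 3 (propagate distance d=28): x=3.0000 theta=-1/7 (≈-0.1429)
After 4 (thin lens f=-44): x=3.0000 theta=-23/308 (≈-0.0747)
After 5 (propagate distance d=29): x=257/308 (≈0.8344) theta=-23/308 (≈-0.0747)
After 6 (thin lens f=31): x=257/308 (≈0.8344) theta=-485/4774 (≈-0.1016)
z_focus = -x_out/theta_out = -(257/308)/(-485/4774) = 7967/970 ≈ 8.2134
Rounded to 4 decimal places: z = 8.2134

Answer: 8.2134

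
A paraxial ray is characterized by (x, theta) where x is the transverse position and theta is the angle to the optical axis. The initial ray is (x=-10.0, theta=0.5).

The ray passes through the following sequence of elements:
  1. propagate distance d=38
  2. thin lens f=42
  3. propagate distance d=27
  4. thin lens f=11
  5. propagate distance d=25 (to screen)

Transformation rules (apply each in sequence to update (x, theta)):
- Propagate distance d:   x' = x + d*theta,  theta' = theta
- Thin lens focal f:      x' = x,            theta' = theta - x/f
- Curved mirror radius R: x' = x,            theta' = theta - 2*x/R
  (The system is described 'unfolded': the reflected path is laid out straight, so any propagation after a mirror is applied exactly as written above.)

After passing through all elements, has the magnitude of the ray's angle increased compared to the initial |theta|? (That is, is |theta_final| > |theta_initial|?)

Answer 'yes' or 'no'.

Answer: yes

Derivation:
Initial: x=-10.0000 theta=0.5000
After 1 (propagate distance d=38): x=9.0000 theta=0.5000
After 2 (thin lens f=42): x=9.0000 theta=2/7 (≈0.2857)
After 3 (propagate distance d=27): x=117/7 (≈16.7143) theta=2/7 (≈0.2857)
After 4 (thin lens f=11): x=117/7 (≈16.7143) theta=-95/77 (≈-1.2338)
After 5 (propagate distance d=25 (to screen)): x=-1088/77 (≈-14.1299) theta=-95/77 (≈-1.2338)
|theta_initial|=0.5000 |theta_final|=95/77 (≈1.2338) -> increased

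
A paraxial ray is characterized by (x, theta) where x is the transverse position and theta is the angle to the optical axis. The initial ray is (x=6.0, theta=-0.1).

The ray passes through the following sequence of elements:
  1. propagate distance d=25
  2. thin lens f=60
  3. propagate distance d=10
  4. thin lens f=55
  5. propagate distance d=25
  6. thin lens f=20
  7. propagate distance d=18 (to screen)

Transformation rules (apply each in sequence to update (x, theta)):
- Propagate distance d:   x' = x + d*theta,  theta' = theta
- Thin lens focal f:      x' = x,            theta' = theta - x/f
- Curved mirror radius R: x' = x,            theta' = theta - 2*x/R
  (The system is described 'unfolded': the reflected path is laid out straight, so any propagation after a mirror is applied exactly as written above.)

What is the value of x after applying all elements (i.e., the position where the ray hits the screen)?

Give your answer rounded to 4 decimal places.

Initial: x=6.0000 theta=-0.1000
After 1 (propagate distance d=25): x=3.5000 theta=-0.1000
After 2 (thin lens f=60): x=3.5000 theta=-19/120 (≈-0.1583)
After 3 (propagate distance d=10): x=23/12 (≈1.9167) theta=-19/120 (≈-0.1583)
After 4 (thin lens f=55): x=23/12 (≈1.9167) theta=-17/88 (≈-0.1932)
After 5 (propagate distance d=25): x=-769/264 (≈-2.9129) theta=-17/88 (≈-0.1932)
After 6 (thin lens f=20): x=-769/264 (≈-2.9129) theta=-251/5280 (≈-0.0475)
After 7 (propagate distance d=18 (to screen)): x=-9949/2640 (≈-3.7686) theta=-251/5280 (≈-0.0475)
Rounded to 4 decimal places: x = -3.7686

Answer: -3.7686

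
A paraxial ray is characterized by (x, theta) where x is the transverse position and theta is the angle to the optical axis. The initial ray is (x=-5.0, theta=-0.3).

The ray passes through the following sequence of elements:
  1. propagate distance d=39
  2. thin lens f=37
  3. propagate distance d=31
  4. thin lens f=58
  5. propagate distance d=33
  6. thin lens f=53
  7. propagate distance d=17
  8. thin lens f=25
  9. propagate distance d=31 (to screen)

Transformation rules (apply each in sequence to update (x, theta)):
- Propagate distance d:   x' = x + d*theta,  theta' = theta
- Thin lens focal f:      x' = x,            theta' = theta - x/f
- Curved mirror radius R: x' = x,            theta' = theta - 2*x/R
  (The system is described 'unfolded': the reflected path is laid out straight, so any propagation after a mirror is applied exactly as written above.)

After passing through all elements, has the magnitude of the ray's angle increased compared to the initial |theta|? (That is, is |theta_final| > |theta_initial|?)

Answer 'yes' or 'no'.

Answer: no

Derivation:
Initial: x=-5.0000 theta=-0.3000
After 1 (propagate distance d=39): x=-16.7000 theta=-0.3000
After 2 (thin lens f=37): x=-16.7000 theta=28/185 (≈0.1514)
After 3 (propagate distance d=31): x=-4443/370 (≈-12.0081) theta=28/185 (≈0.1514)
After 4 (thin lens f=58): x=-4443/370 (≈-12.0081) theta=7691/21460 (≈0.3584)
After 5 (propagate distance d=33): x=-3891/21460 (≈-0.1813) theta=7691/21460 (≈0.3584)
After 6 (thin lens f=53): x=-3891/21460 (≈-0.1813) theta=5561/15370 (≈0.3618)
After 7 (propagate distance d=17): x=1357903/227476 (≈5.9694) theta=5561/15370 (≈0.3618)
After 8 (thin lens f=25): x=1357903/227476 (≈5.9694) theta=699667/5686900 (≈0.1230)
After 9 (propagate distance d=31 (to screen)): x=13909313/1421725 (≈9.7834) theta=699667/5686900 (≈0.1230)
|theta_initial|=0.3000 |theta_final|=699667/5686900 (≈0.1230) -> not increased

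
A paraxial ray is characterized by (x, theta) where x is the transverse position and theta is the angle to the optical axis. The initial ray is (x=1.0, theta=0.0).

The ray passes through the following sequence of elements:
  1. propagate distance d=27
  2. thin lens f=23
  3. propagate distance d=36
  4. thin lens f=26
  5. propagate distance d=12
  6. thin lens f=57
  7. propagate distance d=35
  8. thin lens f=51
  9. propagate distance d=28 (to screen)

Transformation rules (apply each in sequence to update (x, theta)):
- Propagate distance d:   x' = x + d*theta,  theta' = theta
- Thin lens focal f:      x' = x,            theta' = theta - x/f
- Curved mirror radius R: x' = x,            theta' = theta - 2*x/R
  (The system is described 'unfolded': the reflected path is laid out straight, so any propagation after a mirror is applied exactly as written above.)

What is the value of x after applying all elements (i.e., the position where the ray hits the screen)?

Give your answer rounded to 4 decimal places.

Answer: -0.6898

Derivation:
Initial: x=1.0000 theta=0.0000
After 1 (propagate distance d=27): x=1.0000 theta=0.0000
After 2 (thin lens f=23): x=1.0000 theta=-1/23 (≈-0.0435)
After 3 (propagate distance d=36): x=-13/23 (≈-0.5652) theta=-1/23 (≈-0.0435)
After 4 (thin lens f=26): x=-13/23 (≈-0.5652) theta=-1/46 (≈-0.0217)
After 5 (propagate distance d=12): x=-19/23 (≈-0.8261) theta=-1/46 (≈-0.0217)
After 6 (thin lens f=57): x=-19/23 (≈-0.8261) theta=-1/138 (≈-0.0072)
After 7 (propagate distance d=35): x=-149/138 (≈-1.0797) theta=-1/138 (≈-0.0072)
After 8 (thin lens f=51): x=-149/138 (≈-1.0797) theta=49/3519 (≈0.0139)
After 9 (propagate distance d=28 (to screen)): x=-4855/7038 (≈-0.6898) theta=49/3519 (≈0.0139)
Rounded to 4 decimal places: x = -0.6898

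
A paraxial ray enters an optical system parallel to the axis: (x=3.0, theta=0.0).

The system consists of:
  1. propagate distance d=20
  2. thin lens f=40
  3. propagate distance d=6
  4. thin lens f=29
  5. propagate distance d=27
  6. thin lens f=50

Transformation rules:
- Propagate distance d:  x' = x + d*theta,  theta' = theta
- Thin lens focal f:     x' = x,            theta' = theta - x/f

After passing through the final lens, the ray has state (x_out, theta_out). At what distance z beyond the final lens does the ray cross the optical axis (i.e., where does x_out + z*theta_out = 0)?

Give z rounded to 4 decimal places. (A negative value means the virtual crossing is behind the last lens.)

Answer: -14.6817

Derivation:
Initial: x=3.0000 theta=0.0000
After 1 (propagate distance d=20): x=3.0000 theta=0.0000
After 2 (thin lens f=40): x=3.0000 theta=-0.0750
After 3 (propagate distance d=6): x=2.5500 theta=-0.0750
After 4 (thin lens f=29): x=2.5500 theta=-189/1160 (≈-0.1629)
After 5 (propagate distance d=27): x=-429/232 (≈-1.8491) theta=-189/1160 (≈-0.1629)
After 6 (thin lens f=50): x=-429/232 (≈-1.8491) theta=-1461/11600 (≈-0.1259)
z_focus = -x_out/theta_out = -(-429/232)/(-1461/11600) = -7150/487 ≈ -14.6817
Rounded to 4 decimal places: z = -14.6817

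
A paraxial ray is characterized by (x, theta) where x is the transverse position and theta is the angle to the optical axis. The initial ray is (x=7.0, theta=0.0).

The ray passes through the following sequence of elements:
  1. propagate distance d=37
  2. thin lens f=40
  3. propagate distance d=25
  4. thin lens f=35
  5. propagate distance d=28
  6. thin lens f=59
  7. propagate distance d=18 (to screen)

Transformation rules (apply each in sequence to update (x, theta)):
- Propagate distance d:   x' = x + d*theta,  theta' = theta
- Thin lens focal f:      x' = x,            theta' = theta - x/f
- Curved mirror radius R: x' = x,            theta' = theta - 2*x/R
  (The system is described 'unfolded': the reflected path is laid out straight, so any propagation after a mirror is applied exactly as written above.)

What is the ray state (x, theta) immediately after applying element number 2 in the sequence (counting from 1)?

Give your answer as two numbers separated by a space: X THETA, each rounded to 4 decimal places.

Answer: 7.0000 -0.1750

Derivation:
Initial: x=7.0000 theta=0.0000
After 1 (propagate distance d=37): x=7.0000 theta=0.0000
After 2 (thin lens f=40): x=7.0000 theta=-0.1750
Rounded to 4 decimal places: x = 7.0000, theta = -0.1750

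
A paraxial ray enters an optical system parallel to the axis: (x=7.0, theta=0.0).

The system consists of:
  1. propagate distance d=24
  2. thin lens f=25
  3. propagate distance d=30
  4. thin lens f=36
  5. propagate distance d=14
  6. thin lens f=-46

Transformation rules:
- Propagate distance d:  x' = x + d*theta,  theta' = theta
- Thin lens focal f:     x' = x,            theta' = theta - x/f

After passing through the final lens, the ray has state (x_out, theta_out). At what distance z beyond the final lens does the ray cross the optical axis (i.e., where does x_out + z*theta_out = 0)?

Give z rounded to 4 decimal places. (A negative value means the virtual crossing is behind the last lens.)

Initial: x=7.0000 theta=0.0000
After 1 (propagate distance d=24): x=7.0000 theta=0.0000
After 2 (thin lens f=25): x=7.0000 theta=-0.2800
After 3 (propagate distance d=30): x=-1.4000 theta=-0.2800
After 4 (thin lens f=36): x=-1.4000 theta=-217/900 (≈-0.2411)
After 5 (propagate distance d=14): x=-2149/450 (≈-4.7756) theta=-217/900 (≈-0.2411)
After 6 (thin lens f=-46): x=-2149/450 (≈-4.7756) theta=-119/345 (≈-0.3449)
z_focus = -x_out/theta_out = -(-2149/450)/(-119/345) = -7061/510 ≈ -13.8451
Rounded to 4 decimal places: z = -13.8451

Answer: -13.8451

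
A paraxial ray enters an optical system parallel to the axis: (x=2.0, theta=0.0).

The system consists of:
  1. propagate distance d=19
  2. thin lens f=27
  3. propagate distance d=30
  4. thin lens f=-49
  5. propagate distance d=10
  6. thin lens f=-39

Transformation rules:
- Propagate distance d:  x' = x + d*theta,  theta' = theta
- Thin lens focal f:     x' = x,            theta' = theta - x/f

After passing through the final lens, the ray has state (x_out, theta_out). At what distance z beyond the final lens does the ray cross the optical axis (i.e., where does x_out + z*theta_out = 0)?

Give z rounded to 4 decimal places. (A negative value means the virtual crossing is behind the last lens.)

Initial: x=2.0000 theta=0.0000
After 1 (propagate distance d=19): x=2.0000 theta=0.0000
After 2 (thin lens f=27): x=2.0000 theta=-2/27 (≈-0.0741)
After 3 (propagate distance d=30): x=-2/9 (≈-0.2222) theta=-2/27 (≈-0.0741)
After 4 (thin lens f=-49): x=-2/9 (≈-0.2222) theta=-104/1323 (≈-0.0786)
After 5 (propagate distance d=10): x=-1334/1323 (≈-1.0083) theta=-104/1323 (≈-0.0786)
After 6 (thin lens f=-39): x=-1334/1323 (≈-1.0083) theta=-110/1053 (≈-0.1045)
z_focus = -x_out/theta_out = -(-1334/1323)/(-110/1053) = -26013/2695 ≈ -9.6523
Rounded to 4 decimal places: z = -9.6523

Answer: -9.6523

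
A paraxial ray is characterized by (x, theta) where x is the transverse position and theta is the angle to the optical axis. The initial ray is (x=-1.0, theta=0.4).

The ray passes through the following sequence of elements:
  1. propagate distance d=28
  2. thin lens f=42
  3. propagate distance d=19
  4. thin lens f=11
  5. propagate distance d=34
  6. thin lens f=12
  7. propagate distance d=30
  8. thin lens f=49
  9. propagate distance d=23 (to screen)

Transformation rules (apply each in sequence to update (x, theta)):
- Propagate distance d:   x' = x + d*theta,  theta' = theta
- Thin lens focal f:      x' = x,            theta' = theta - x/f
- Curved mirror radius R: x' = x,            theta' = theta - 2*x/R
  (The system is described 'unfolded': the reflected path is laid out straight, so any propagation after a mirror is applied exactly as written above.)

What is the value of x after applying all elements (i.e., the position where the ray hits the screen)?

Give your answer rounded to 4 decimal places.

Answer: 19.7576

Derivation:
Initial: x=-1.0000 theta=0.4000
After 1 (propagate distance d=28): x=10.2000 theta=0.4000
After 2 (thin lens f=42): x=10.2000 theta=11/70 (≈0.1571)
After 3 (propagate distance d=19): x=923/70 (≈13.1857) theta=11/70 (≈0.1571)
After 4 (thin lens f=11): x=923/70 (≈13.1857) theta=-401/385 (≈-1.0416)
After 5 (propagate distance d=34): x=-489/22 (≈-22.2273) theta=-401/385 (≈-1.0416)
After 6 (thin lens f=12): x=-489/22 (≈-22.2273) theta=227/280 (≈0.8107)
After 7 (propagate distance d=30): x=645/308 (≈2.0942) theta=227/280 (≈0.8107)
After 8 (thin lens f=49): x=645/308 (≈2.0942) theta=115903/150920 (≈0.7680)
After 9 (propagate distance d=23 (to screen)): x=2981819/150920 (≈19.7576) theta=115903/150920 (≈0.7680)
Rounded to 4 decimal places: x = 19.7576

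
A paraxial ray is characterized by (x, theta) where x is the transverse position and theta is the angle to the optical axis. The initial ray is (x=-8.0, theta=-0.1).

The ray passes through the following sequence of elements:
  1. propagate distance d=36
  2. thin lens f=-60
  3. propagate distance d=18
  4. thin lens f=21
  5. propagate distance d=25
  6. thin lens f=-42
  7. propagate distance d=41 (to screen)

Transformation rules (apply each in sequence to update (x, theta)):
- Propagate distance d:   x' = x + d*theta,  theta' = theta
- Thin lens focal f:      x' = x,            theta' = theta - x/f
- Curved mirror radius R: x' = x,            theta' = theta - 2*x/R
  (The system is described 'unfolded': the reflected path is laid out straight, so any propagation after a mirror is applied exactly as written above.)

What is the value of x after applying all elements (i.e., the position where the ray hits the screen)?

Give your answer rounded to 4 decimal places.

Initial: x=-8.0000 theta=-0.1000
After 1 (propagate distance d=36): x=-11.6000 theta=-0.1000
After 2 (thin lens f=-60): x=-11.6000 theta=-22/75 (≈-0.2933)
After 3 (propagate distance d=18): x=-16.8800 theta=-22/75 (≈-0.2933)
After 4 (thin lens f=21): x=-16.8800 theta=268/525 (≈0.5105)
After 5 (propagate distance d=25): x=-2162/525 (≈-4.1181) theta=268/525 (≈0.5105)
After 6 (thin lens f=-42): x=-2162/525 (≈-4.1181) theta=4547/11025 (≈0.4124)
After 7 (propagate distance d=41 (to screen)): x=5641/441 (≈12.7914) theta=4547/11025 (≈0.4124)
Rounded to 4 decimal places: x = 12.7914

Answer: 12.7914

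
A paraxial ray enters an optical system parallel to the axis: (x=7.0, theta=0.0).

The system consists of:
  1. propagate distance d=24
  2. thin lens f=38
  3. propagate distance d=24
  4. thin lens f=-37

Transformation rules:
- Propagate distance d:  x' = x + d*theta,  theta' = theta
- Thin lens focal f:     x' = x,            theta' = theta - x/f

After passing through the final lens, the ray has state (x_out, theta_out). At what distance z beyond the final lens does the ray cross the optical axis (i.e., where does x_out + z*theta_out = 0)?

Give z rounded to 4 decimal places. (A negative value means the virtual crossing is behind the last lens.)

Answer: 22.5217

Derivation:
Initial: x=7.0000 theta=0.0000
After 1 (propagate distance d=24): x=7.0000 theta=0.0000
After 2 (thin lens f=38): x=7.0000 theta=-7/38 (≈-0.1842)
After 3 (propagate distance d=24): x=49/19 (≈2.5789) theta=-7/38 (≈-0.1842)
After 4 (thin lens f=-37): x=49/19 (≈2.5789) theta=-161/1406 (≈-0.1145)
z_focus = -x_out/theta_out = -(49/19)/(-161/1406) = 518/23 ≈ 22.5217
Rounded to 4 decimal places: z = 22.5217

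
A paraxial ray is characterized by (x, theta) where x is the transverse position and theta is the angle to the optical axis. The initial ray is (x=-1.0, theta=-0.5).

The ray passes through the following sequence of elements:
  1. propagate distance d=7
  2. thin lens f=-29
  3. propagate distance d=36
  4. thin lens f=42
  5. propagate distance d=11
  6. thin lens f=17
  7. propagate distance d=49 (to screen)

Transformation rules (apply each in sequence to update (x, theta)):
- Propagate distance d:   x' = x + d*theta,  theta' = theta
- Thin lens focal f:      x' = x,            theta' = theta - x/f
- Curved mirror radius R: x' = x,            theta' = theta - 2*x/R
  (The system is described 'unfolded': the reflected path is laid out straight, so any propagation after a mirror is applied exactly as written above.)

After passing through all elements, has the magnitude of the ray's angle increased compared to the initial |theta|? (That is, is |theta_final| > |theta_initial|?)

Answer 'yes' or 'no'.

Answer: yes

Derivation:
Initial: x=-1.0000 theta=-0.5000
After 1 (propagate distance d=7): x=-4.5000 theta=-0.5000
After 2 (thin lens f=-29): x=-4.5000 theta=-19/29 (≈-0.6552)
After 3 (propagate distance d=36): x=-1629/58 (≈-28.0862) theta=-19/29 (≈-0.6552)
After 4 (thin lens f=42): x=-1629/58 (≈-28.0862) theta=11/812 (≈0.0135)
After 5 (propagate distance d=11): x=-22685/812 (≈-27.9372) theta=11/812 (≈0.0135)
After 6 (thin lens f=17): x=-22685/812 (≈-27.9372) theta=5718/3451 (≈1.6569)
After 7 (propagate distance d=49 (to screen)): x=735083/13804 (≈53.2514) theta=5718/3451 (≈1.6569)
|theta_initial|=0.5000 |theta_final|=5718/3451 (≈1.6569) -> increased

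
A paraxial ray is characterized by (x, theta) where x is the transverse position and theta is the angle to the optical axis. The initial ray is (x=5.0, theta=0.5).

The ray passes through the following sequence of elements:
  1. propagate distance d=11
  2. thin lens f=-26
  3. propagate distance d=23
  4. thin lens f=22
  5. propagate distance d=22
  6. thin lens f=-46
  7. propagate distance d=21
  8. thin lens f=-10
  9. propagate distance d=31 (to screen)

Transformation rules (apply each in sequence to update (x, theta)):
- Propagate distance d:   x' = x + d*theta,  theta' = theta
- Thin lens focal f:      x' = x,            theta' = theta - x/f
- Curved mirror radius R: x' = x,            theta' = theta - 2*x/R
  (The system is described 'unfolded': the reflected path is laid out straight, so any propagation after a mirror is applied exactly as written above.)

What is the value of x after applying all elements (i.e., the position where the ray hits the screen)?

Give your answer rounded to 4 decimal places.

Initial: x=5.0000 theta=0.5000
After 1 (propagate distance d=11): x=10.5000 theta=0.5000
After 2 (thin lens f=-26): x=10.5000 theta=47/52 (≈0.9038)
After 3 (propagate distance d=23): x=1627/52 (≈31.2885) theta=47/52 (≈0.9038)
After 4 (thin lens f=22): x=1627/52 (≈31.2885) theta=-593/1144 (≈-0.5184)
After 5 (propagate distance d=22): x=517/26 (≈19.8846) theta=-593/1144 (≈-0.5184)
After 6 (thin lens f=-46): x=517/26 (≈19.8846) theta=-2265/26312 (≈-0.0861)
After 7 (propagate distance d=21): x=475639/26312 (≈18.0769) theta=-2265/26312 (≈-0.0861)
After 8 (thin lens f=-10): x=475639/26312 (≈18.0769) theta=452989/263120 (≈1.7216)
After 9 (propagate distance d=31 (to screen)): x=18799049/263120 (≈71.4467) theta=452989/263120 (≈1.7216)
Rounded to 4 decimal places: x = 71.4467

Answer: 71.4467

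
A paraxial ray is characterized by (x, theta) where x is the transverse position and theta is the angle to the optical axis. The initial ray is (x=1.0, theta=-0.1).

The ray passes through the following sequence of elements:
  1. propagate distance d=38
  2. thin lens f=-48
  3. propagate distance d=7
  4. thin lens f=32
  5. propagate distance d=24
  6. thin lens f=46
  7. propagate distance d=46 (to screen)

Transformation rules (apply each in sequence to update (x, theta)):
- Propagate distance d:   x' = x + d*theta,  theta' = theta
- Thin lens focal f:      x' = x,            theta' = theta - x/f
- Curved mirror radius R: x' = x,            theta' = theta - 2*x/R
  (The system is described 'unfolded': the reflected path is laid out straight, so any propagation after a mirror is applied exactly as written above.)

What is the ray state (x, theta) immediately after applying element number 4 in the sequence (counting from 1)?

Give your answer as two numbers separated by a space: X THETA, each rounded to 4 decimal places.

Answer: -3.9083 -0.0362

Derivation:
Initial: x=1.0000 theta=-0.1000
After 1 (propagate distance d=38): x=-2.8000 theta=-0.1000
After 2 (thin lens f=-48): x=-2.8000 theta=-19/120 (≈-0.1583)
After 3 (propagate distance d=7): x=-469/120 (≈-3.9083) theta=-19/120 (≈-0.1583)
After 4 (thin lens f=32): x=-469/120 (≈-3.9083) theta=-139/3840 (≈-0.0362)
Rounded to 4 decimal places: x = -3.9083, theta = -0.0362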